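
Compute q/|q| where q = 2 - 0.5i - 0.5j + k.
0.8528 - 0.2132i - 0.2132j + 0.4264k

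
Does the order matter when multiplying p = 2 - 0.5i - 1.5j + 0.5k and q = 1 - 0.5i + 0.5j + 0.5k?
Yes: pq = 2.25 - 2.5i - 0.5j + 0.5k ≠ 2.25 - 0.5i - 0.5j + 2.5k = qp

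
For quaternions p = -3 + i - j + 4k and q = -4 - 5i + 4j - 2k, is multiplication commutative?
No: pq = 29 - 3i - 26j - 11k ≠ 29 + 25i + 10j - 9k = qp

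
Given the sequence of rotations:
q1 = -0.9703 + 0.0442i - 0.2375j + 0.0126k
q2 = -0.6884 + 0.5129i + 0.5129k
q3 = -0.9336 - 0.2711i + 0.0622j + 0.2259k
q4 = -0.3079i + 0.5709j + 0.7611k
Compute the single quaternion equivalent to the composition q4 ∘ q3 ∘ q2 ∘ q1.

q2 · q1 = 0.6388 - 0.4063i + 0.1797j - 0.6282k
q3 · q2 · q1 = -0.5758 + 0.1265i - 0.3901j + 0.7073k
q4 · q3 · q2 · q1 = -0.2767 + 0.878i - 0.0147j - 0.3903k
-0.2767 + 0.878i - 0.0147j - 0.3903k


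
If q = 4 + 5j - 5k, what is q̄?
4 - 5j + 5k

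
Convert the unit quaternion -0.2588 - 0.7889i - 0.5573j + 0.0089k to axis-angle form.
axis = (-0.8167, -0.577, 0.0092), θ = 7π/6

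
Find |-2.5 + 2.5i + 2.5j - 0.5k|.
√19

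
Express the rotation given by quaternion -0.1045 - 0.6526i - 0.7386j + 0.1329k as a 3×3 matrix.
[[-0.1264, 0.9918, -0.0191], [0.9362, 0.1129, -0.3327], [-0.3278, -0.0599, -0.9428]]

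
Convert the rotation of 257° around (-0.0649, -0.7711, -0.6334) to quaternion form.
-0.6225 - 0.0508i - 0.6035j - 0.4957k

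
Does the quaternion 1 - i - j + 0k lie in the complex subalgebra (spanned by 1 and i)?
No. The quaternion 1 - i - j has j-coefficient y = -1 and k-coefficient z = 0, not both zero, so it does not lie in the complex subalgebra spanned by 1 and i.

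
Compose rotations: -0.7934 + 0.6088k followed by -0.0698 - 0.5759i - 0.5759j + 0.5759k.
-0.2952 + 0.1063i + 0.8075j - 0.4994k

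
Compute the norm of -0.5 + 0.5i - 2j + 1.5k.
2.598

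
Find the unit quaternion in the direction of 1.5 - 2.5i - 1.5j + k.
0.4376 - 0.7293i - 0.4376j + 0.2917k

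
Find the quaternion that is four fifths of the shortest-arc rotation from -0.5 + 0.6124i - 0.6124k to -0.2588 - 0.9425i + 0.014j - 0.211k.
0.0992 + 0.9946i - 0.0124j + 0.0276k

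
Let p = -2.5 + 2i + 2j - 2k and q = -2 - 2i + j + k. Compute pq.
9 + 5i - 4.5j + 7.5k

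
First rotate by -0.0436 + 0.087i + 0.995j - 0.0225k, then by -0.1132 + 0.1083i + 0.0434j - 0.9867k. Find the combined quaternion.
-0.0699 + 0.9662i - 0.1979j + 0.1495k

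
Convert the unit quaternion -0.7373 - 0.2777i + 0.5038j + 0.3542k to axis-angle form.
axis = (-0.4111, 0.7457, 0.5243), θ = 275°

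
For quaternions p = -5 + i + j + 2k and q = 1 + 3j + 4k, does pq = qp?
No: pq = -16 - i - 18j - 15k ≠ -16 + 3i - 10j - 21k = qp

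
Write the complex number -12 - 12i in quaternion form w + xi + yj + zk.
-12 - 12i + 0j + 0k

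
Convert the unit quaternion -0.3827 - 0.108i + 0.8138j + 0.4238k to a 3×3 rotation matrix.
[[-0.6838, 0.1486, -0.7144], [-0.5002, 0.6175, 0.6071], [0.5313, 0.7724, -0.3479]]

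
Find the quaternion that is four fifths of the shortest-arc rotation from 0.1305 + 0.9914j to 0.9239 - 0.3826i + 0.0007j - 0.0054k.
0.8907 - 0.3533i + 0.2861j - 0.005k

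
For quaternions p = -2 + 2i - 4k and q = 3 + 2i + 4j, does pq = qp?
No: pq = -10 + 18i - 16j - 4k ≠ -10 - 14i - 20k = qp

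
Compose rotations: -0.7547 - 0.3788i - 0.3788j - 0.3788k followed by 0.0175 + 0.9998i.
0.3655 - 0.7612i + 0.3721j - 0.3854k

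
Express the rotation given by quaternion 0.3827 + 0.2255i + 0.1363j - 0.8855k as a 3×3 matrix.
[[-0.6054, 0.7392, -0.295], [-0.6163, -0.6699, -0.414], [-0.5037, -0.0688, 0.8611]]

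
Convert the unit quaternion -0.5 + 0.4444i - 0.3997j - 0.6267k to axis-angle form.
axis = (0.5131, -0.4615, -0.7236), θ = 4π/3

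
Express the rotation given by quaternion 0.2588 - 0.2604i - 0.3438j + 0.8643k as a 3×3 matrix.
[[-0.7304, -0.2683, -0.6281], [0.6264, -0.6296, -0.4595], [-0.2722, -0.7291, 0.628]]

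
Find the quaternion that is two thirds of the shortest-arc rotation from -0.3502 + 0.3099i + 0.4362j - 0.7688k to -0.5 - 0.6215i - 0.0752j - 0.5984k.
-0.5233 - 0.3453i + 0.1215j - 0.7695k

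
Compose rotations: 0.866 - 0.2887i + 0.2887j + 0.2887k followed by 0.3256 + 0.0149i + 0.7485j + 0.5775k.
-0.0965 - 0.0317i + 0.5712j + 0.8145k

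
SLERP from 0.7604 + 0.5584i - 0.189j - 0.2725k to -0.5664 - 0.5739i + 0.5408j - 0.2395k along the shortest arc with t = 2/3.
0.6645 + 0.5977i - 0.4432j + 0.0694k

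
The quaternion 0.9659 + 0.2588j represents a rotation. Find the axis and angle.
axis = (0, 1, 0), θ = π/6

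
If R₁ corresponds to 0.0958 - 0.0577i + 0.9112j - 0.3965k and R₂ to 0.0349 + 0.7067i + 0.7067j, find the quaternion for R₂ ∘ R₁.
-0.5998 - 0.2145i + 0.3797j + 0.6709k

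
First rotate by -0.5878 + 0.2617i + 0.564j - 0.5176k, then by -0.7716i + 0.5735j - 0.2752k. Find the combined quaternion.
-0.264 + 0.3119i - 0.8085j - 0.4235k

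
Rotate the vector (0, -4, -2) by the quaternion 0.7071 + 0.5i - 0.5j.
(3.414, -0.586, -2.828)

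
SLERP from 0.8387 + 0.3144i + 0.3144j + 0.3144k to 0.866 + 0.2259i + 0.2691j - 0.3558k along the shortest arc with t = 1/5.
0.8783 + 0.3079i + 0.3172j + 0.1821k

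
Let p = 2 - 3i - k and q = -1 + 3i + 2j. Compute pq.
7 + 11i + j - 5k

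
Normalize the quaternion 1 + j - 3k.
0.3015 + 0.3015j - 0.9045k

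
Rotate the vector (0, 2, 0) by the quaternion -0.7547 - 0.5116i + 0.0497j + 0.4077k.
(1.129, 0.288, 1.625)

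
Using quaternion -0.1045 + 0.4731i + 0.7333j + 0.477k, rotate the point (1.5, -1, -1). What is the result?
(-1.887, -0.005, 0.829)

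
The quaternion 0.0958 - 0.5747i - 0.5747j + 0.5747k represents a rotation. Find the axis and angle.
axis = (-√3/3, -√3/3, √3/3), θ = 169°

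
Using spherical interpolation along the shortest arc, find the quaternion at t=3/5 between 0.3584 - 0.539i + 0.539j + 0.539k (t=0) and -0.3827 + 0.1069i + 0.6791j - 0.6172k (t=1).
0.4841 - 0.3728i - 0.2231j + 0.7596k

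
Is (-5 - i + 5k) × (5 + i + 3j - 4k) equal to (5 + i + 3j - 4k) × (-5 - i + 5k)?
No: pq = -4 - 25i - 14j + 42k ≠ -4 + 5i - 16j + 48k = qp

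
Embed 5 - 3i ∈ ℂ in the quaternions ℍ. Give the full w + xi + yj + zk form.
5 - 3i + 0j + 0k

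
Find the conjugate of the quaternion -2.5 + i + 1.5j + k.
-2.5 - i - 1.5j - k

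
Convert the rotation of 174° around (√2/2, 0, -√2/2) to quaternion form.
0.0523 + 0.7061i - 0.7061k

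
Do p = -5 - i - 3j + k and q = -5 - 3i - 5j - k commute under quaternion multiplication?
No: pq = 8 + 28i + 36j - 4k ≠ 8 + 12i + 44j + 4k = qp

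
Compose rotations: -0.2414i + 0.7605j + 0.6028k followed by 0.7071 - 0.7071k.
0.4262 + 0.3671i + 0.7084j + 0.4262k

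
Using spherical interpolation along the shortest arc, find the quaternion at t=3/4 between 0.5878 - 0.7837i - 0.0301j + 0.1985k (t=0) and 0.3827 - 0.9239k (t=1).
0.5686 - 0.2926i - 0.0112j - 0.7687k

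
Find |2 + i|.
√5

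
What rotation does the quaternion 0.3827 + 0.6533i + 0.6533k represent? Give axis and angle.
axis = (√2/2, 0, √2/2), θ = 3π/4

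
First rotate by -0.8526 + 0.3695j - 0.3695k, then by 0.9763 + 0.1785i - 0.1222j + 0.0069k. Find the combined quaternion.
-0.7847 - 0.1096i + 0.5309j - 0.3007k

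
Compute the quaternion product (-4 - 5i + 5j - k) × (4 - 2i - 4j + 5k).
-1 + 9i + 63j + 6k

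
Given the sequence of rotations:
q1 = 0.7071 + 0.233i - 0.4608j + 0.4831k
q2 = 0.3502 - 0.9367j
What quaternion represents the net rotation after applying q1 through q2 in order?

q2 · q1 = -0.184 - 0.3709i - 0.8237j + 0.3874k
-0.184 - 0.3709i - 0.8237j + 0.3874k


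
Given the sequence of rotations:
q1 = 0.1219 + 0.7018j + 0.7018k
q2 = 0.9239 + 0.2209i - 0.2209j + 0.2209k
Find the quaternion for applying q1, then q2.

q2 · q1 = 0.1126 - 0.2831i + 0.4664j + 0.8303k
0.1126 - 0.2831i + 0.4664j + 0.8303k


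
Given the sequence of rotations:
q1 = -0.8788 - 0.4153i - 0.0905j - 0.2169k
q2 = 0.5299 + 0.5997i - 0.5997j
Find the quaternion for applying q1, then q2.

q2 · q1 = -0.2709 - 0.617i + 0.6091j - 0.4183k
-0.2709 - 0.617i + 0.6091j - 0.4183k


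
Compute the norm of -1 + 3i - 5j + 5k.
√60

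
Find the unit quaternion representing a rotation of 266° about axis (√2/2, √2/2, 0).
-0.682 + 0.5171i + 0.5171j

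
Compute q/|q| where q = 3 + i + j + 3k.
0.6708 + 0.2236i + 0.2236j + 0.6708k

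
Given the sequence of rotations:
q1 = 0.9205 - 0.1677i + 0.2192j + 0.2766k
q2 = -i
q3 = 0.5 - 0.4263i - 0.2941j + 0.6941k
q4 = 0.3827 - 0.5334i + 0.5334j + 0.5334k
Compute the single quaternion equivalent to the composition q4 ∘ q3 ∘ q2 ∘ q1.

q2 · q1 = -0.1677 - 0.9205i + 0.2766j - 0.2192k
q3 · q2 · q1 = -0.2428 - 0.5163i - 0.5447j - 0.6146k
q4 · q3 · q2 · q1 = 0.2501 - 0.1054i - 0.9412j + 0.2012k
0.2501 - 0.1054i - 0.9412j + 0.2012k


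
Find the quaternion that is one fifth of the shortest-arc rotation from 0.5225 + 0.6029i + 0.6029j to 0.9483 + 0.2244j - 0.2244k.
0.6552 + 0.5068i + 0.5579j - 0.0511k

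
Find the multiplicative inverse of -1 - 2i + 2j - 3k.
-0.0556 + 0.1111i - 0.1111j + 0.1667k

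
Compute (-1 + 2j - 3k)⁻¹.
-0.0714 - 0.1429j + 0.2143k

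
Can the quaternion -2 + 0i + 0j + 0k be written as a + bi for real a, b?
Yes. The quaternion -2 has j- and k-coefficients y = z = 0, so it lies in the complex subalgebra spanned by 1 and i.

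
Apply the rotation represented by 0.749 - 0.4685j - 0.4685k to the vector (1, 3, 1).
(1.526, 1.42, 2.58)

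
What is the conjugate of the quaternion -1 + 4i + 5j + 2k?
-1 - 4i - 5j - 2k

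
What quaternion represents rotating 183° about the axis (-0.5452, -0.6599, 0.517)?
-0.0262 - 0.545i - 0.6597j + 0.5168k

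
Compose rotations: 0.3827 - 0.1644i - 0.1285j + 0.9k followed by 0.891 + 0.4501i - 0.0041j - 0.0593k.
0.4678 + 0.0145i - 0.5114j + 0.7207k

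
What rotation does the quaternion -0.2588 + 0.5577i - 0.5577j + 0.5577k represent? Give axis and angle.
axis = (√3/3, -√3/3, √3/3), θ = 7π/6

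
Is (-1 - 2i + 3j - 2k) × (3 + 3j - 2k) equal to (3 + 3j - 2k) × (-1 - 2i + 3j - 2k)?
No: pq = -16 - 6i + 2j - 10k ≠ -16 - 6i + 10j + 2k = qp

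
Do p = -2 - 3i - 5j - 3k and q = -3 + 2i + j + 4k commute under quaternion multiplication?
No: pq = 29 - 12i + 19j + 8k ≠ 29 + 22i + 7j - 6k = qp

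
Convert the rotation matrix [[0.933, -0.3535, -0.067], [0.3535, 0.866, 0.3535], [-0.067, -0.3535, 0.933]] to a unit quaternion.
0.9659 - 0.183i + 0.183k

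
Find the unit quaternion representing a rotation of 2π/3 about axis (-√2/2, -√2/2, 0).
0.5 - 0.6124i - 0.6124j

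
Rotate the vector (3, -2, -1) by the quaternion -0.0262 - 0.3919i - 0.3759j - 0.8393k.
(-3.253, 1.837, 0.201)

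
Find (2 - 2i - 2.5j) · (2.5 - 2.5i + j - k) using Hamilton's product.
2.5 - 7.5i - 6.25j - 10.25k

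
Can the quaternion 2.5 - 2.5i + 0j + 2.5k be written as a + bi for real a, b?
No. The quaternion 2.5 - 2.5i + 2.5k has j-coefficient y = 0 and k-coefficient z = 2.5, not both zero, so it does not lie in the complex subalgebra spanned by 1 and i.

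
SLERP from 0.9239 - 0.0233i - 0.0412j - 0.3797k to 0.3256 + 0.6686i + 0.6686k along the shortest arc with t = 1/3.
0.9506 + 0.3084i - 0.0353j + 0.0034k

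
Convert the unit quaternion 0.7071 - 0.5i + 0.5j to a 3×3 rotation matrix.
[[0.5, -0.5, 0.7071], [-0.5, 0.5, 0.7071], [-0.7071, -0.7071, 0]]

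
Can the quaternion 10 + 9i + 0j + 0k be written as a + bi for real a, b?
Yes. The quaternion 10 + 9i has j- and k-coefficients y = z = 0, so it lies in the complex subalgebra spanned by 1 and i.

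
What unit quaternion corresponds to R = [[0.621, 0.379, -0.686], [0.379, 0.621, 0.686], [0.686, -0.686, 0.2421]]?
0.7881 - 0.4353i - 0.4353j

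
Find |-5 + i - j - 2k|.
√31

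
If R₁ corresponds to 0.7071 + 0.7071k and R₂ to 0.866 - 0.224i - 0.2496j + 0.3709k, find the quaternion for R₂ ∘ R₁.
0.3501 - 0.3349i - 0.0181j + 0.8746k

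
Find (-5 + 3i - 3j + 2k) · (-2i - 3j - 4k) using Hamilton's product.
5 + 28i + 23j + 5k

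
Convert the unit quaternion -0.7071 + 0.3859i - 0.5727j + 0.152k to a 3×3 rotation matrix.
[[0.2978, -0.2271, 0.9272], [-0.657, 0.656, 0.3716], [-0.6926, -0.7198, 0.0462]]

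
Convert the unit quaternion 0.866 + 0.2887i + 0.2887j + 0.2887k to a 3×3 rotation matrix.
[[0.6666, -0.3333, 0.6667], [0.6667, 0.6666, -0.3333], [-0.3333, 0.6667, 0.6666]]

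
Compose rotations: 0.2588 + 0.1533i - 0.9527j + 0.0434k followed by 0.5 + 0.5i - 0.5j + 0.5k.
-0.4453 + 0.6607i - 0.5508j - 0.2486k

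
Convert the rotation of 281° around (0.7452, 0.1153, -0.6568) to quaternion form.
-0.7716 + 0.474i + 0.0733j - 0.4178k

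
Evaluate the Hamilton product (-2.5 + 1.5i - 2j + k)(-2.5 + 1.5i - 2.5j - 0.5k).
-0.5 - 4i + 13.5j - 2k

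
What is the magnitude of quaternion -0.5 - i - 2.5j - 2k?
3.391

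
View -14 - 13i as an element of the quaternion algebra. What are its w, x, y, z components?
-14 - 13i + 0j + 0k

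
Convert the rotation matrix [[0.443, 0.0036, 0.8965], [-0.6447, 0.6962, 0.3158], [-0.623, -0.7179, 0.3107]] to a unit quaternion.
0.7826 - 0.3302i + 0.4854j - 0.2071k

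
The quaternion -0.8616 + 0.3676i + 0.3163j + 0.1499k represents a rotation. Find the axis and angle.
axis = (0.7242, 0.6231, 0.2953), θ = 299°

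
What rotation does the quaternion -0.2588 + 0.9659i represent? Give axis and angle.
axis = (1, 0, 0), θ = 7π/6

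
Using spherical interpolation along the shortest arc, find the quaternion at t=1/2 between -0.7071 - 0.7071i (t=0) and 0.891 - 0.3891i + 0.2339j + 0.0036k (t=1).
-0.9708 - 0.1932i - 0.1421j - 0.0022k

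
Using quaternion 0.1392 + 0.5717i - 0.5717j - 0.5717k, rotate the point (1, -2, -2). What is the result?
(2.307, -1.187, -1.505)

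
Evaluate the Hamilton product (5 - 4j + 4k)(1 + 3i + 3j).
17 + 3i + 23j + 16k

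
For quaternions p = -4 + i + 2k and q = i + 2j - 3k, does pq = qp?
No: pq = 5 - 8i - 3j + 14k ≠ 5 - 13j + 10k = qp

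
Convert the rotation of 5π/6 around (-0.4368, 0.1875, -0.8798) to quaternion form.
0.2588 - 0.4219i + 0.1811j - 0.8498k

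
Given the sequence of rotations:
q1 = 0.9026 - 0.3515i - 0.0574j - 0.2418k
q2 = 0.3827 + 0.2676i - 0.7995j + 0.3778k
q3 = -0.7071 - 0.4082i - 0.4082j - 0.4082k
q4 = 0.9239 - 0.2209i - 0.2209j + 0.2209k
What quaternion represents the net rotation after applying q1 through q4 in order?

q2 · q1 = 0.4849 + 0.322i - 0.8117j - 0.0479k
q3 · q2 · q1 = -0.5623 - 0.7374i + 0.225j + 0.2987k
q4 · q3 · q2 · q1 = -0.6987 - 0.6728i + 0.2352j - 0.0608k
-0.6987 - 0.6728i + 0.2352j - 0.0608k


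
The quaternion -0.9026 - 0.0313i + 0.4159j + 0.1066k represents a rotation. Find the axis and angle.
axis = (-0.0727, 0.9661, 0.2476), θ = 309°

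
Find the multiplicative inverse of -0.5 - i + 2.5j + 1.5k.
-0.0513 + 0.1026i - 0.2564j - 0.1538k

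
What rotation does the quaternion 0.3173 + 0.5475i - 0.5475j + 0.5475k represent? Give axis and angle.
axis = (√3/3, -√3/3, √3/3), θ = 143°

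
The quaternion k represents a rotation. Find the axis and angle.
axis = (0, 0, 1), θ = π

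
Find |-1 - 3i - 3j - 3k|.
√28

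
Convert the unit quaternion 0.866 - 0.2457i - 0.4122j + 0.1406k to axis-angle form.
axis = (-0.4914, -0.8243, 0.2812), θ = π/3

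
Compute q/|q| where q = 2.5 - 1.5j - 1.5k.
0.7625 - 0.4575j - 0.4575k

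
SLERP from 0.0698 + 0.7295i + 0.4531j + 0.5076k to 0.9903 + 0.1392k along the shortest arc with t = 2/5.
0.5949 + 0.5575i + 0.3463j + 0.4641k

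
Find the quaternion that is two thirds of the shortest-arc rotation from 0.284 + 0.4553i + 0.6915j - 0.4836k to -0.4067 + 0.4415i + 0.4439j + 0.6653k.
-0.2066 + 0.5913i + 0.7068j + 0.3288k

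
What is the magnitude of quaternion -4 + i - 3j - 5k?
√51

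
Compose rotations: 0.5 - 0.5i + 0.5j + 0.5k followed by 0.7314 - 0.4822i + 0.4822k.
-0.1165 - 0.8479i + 0.3657j + 0.3657k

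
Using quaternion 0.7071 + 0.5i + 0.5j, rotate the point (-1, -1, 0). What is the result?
(-1, -1, 0)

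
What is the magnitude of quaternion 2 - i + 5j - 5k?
√55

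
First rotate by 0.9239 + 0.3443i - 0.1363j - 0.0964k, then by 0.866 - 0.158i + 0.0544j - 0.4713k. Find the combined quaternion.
0.8165 + 0.0827i - 0.2453j - 0.5161k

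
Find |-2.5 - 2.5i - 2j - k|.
4.183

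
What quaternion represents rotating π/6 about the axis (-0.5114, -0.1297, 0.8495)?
0.9659 - 0.1324i - 0.0336j + 0.2199k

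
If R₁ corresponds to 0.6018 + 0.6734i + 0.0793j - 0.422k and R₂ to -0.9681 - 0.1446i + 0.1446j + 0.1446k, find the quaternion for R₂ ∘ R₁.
-0.4357 - 0.8114i + 0.0466j + 0.3867k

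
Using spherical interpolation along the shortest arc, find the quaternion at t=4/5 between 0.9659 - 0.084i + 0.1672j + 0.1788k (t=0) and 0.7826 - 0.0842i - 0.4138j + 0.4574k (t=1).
0.8528 - 0.0874i - 0.3046j + 0.4152k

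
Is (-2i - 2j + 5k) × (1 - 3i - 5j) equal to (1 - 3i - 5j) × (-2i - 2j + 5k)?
No: pq = -16 + 23i - 17j + 9k ≠ -16 - 27i + 13j + k = qp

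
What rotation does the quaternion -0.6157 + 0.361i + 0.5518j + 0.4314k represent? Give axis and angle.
axis = (0.4581, 0.7003, 0.5475), θ = 256°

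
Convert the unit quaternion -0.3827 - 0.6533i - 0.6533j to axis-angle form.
axis = (-√2/2, -√2/2, 0), θ = 5π/4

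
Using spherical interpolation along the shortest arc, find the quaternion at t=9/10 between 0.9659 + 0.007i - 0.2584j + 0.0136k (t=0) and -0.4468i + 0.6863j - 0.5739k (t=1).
0.1354 + 0.4317i - 0.6979j + 0.5552k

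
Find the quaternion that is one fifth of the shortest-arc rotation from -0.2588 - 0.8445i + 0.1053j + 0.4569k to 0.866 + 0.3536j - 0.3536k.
-0.4503 - 0.7442i + 0.002j + 0.4934k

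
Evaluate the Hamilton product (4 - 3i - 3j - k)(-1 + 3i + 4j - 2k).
15 + 25i + 10j - 10k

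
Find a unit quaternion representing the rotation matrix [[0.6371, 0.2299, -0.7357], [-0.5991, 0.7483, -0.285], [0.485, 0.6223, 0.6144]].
0.866 + 0.2619i - 0.3524j - 0.2393k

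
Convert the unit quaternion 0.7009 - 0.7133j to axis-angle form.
axis = (0, -1, 0), θ = 91°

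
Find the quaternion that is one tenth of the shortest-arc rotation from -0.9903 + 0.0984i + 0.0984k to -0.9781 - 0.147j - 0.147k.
-0.9932 + 0.0888i - 0.0149j + 0.0739k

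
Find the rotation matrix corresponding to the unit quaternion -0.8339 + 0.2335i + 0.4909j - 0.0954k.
[[0.4998, 0.0701, -0.8633], [0.3884, 0.8728, 0.2958], [0.7742, -0.4831, 0.409]]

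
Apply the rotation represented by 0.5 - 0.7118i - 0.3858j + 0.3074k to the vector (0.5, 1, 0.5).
(0.087, 0.463, -1.13)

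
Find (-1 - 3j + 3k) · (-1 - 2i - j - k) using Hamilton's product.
1 + 8i - 2j - 8k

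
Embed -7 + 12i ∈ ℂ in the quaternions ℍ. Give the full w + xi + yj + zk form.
-7 + 12i + 0j + 0k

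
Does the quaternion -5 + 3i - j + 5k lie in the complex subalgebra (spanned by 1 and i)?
No. The quaternion -5 + 3i - j + 5k has j-coefficient y = -1 and k-coefficient z = 5, not both zero, so it does not lie in the complex subalgebra spanned by 1 and i.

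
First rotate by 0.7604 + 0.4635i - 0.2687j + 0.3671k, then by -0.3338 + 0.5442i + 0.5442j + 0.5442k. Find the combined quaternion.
-0.5596 + 0.6051i + 0.556j - 0.1072k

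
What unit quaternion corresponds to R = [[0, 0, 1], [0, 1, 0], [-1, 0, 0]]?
0.7071 + 0.7071j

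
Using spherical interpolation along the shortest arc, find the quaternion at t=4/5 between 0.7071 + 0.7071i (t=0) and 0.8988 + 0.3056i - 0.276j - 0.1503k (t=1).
0.8811 + 0.3976i - 0.2249j - 0.1225k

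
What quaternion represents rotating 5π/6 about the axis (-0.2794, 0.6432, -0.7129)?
0.2588 - 0.2699i + 0.6213j - 0.6886k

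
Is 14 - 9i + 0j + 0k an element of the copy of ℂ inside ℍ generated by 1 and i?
Yes. The quaternion 14 - 9i has j- and k-coefficients y = z = 0, so it lies in the complex subalgebra spanned by 1 and i.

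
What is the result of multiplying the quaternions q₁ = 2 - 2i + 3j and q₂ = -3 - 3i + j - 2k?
-15 - 6i - 11j + 3k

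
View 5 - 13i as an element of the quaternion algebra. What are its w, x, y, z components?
5 - 13i + 0j + 0k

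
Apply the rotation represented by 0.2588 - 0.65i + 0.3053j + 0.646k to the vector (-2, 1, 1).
(-1.371, 0.176, 2.022)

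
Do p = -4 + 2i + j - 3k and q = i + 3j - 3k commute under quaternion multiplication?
No: pq = -14 + 2i - 9j + 17k ≠ -14 - 10i - 15j + 7k = qp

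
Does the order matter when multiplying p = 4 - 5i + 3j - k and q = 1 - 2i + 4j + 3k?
Yes: pq = -15 + 36j - 3k ≠ -15 - 26i + 2j + 25k = qp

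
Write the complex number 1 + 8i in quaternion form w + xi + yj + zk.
1 + 8i + 0j + 0k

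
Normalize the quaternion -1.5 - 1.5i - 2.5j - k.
-0.4376 - 0.4376i - 0.7293j - 0.2917k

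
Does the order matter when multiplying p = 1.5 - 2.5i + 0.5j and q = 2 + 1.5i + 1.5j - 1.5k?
Yes: pq = 6 - 3.5i - 0.5j - 6.75k ≠ 6 - 2i + 7j + 2.25k = qp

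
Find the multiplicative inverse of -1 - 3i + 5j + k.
-0.0278 + 0.0833i - 0.1389j - 0.0278k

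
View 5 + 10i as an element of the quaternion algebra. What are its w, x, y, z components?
5 + 10i + 0j + 0k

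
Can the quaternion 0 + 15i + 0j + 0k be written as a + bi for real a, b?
Yes. The quaternion 15i has j- and k-coefficients y = z = 0, so it lies in the complex subalgebra spanned by 1 and i.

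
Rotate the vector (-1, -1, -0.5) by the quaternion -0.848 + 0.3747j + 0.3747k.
(-0.756, -0.224, -1.276)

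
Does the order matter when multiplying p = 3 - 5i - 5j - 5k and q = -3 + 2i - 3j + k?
Yes: pq = -9 + i + j + 43k ≠ -9 + 41i + 11j - 7k = qp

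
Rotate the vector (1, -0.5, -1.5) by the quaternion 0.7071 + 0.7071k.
(0.5, 1, -1.5)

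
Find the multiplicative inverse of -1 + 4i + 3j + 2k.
-0.0333 - 0.1333i - 0.1j - 0.0667k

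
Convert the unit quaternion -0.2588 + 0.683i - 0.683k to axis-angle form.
axis = (√2/2, 0, -√2/2), θ = 7π/6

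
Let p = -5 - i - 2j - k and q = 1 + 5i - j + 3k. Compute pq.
1 - 33i + j - 5k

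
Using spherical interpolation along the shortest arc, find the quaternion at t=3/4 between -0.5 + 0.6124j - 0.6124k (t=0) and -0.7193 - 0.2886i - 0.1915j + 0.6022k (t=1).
0.4625 + 0.257i + 0.3886j - 0.7543k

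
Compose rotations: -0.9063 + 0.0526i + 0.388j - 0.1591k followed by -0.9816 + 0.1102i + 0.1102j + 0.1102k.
0.8586 - 0.2118i - 0.4574j + 0.0933k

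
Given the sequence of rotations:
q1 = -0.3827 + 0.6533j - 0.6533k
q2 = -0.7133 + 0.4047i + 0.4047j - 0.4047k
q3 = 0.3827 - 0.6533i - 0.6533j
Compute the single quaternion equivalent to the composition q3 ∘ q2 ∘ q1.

q2 · q1 = -0.2558 - 0.1549i - 0.3565j + 0.8853k
q3 · q2 · q1 = -0.432 - 0.4705i + 0.609j + 0.4705k
-0.432 - 0.4705i + 0.609j + 0.4705k


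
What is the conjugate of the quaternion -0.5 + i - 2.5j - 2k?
-0.5 - i + 2.5j + 2k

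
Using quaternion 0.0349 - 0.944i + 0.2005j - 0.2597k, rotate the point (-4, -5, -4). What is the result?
(-3.354, 6.325, 2.396)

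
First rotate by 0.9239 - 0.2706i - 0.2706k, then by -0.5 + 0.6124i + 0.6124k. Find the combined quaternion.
-0.1305 + 0.7011i + 0.7011k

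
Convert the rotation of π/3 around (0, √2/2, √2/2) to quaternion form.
0.866 + 0.3536j + 0.3536k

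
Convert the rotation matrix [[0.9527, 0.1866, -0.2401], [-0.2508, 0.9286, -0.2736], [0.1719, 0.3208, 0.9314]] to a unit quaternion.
0.9763 + 0.1522i - 0.1055j - 0.112k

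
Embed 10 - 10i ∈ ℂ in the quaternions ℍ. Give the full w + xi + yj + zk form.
10 - 10i + 0j + 0k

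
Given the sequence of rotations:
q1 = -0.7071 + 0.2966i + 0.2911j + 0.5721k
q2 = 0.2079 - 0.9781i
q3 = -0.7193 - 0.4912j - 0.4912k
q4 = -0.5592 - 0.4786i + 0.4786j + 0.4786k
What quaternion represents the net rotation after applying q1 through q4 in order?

q2 · q1 = 0.1431 + 0.7533i + 0.6201j - 0.1658k
q3 · q2 · q1 = 0.1202 - 0.1558i - 0.8863j + 0.419k
q4 · q3 · q2 · q1 = 0.0819 + 0.6543i + 0.6791j + 0.322k
0.0819 + 0.6543i + 0.6791j + 0.322k


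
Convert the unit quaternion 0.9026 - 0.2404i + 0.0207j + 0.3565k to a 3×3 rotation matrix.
[[0.745, -0.6535, -0.134], [0.6336, 0.6302, 0.4487], [-0.2088, -0.4192, 0.8836]]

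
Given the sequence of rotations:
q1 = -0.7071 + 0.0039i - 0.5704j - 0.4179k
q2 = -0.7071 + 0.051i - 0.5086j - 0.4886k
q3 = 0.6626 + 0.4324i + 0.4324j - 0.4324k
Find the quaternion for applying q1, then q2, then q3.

q2 · q1 = 0.0055 - 0.105i + 0.7824j + 0.6139k
q3 · q2 · q1 = -0.0238 + 0.5366i + 0.3007j + 0.7881k
-0.0238 + 0.5366i + 0.3007j + 0.7881k


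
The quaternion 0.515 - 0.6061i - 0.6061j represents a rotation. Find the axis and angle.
axis = (-√2/2, -√2/2, 0), θ = 118°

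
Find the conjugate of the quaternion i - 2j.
-i + 2j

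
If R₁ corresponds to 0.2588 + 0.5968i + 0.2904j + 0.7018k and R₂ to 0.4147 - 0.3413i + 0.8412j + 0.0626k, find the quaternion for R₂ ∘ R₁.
0.0228 + 0.7313i + 0.615j - 0.2939k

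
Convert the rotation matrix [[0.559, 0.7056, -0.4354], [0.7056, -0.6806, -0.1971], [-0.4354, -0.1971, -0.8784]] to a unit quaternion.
0.8829i + 0.3996j - 0.2466k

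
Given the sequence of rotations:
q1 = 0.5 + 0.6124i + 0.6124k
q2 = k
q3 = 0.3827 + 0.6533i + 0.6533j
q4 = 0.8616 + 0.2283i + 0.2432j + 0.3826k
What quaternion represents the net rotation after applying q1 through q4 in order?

q2 · q1 = -0.6124 + 0.6124j + 0.5k
q3 · q2 · q1 = -0.6344 - 0.0734i - 0.4924j + 0.5914k
q4 · q3 · q2 · q1 = -0.6364 + 0.1241i - 0.7416j + 0.1723k
-0.6364 + 0.1241i - 0.7416j + 0.1723k


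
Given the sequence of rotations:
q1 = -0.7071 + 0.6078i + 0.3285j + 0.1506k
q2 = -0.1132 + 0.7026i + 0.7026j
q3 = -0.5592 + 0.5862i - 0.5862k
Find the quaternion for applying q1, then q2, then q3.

q2 · q1 = -0.5778 - 0.4598i - 0.6398j - 0.2133k
q3 · q2 · q1 = 0.4676 - 0.4566i + 0.7523j + 0.0829k
0.4676 - 0.4566i + 0.7523j + 0.0829k


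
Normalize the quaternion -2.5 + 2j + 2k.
-0.6623 + 0.5298j + 0.5298k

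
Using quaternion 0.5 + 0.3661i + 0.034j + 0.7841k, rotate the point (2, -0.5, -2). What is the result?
(-1.301, 2.492, -0.589)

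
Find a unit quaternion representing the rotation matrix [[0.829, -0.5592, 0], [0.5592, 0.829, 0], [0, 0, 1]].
0.9563 + 0.2924k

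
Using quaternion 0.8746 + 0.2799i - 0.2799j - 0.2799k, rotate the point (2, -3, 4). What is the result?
(-2.211, -4.684, 1.473)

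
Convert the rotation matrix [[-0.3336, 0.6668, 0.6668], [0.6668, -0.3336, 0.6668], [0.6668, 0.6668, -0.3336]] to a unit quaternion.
0.5774i + 0.5774j + 0.5774k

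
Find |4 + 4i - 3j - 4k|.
√57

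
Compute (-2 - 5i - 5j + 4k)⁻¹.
-0.0286 + 0.0714i + 0.0714j - 0.0571k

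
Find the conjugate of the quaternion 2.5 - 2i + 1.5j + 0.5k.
2.5 + 2i - 1.5j - 0.5k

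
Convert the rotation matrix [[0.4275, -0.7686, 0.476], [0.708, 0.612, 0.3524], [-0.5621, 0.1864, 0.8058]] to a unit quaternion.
0.8434 - 0.0492i + 0.3077j + 0.4377k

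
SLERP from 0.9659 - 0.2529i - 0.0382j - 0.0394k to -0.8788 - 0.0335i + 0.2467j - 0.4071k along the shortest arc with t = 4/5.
0.9221 - 0.0261i - 0.2096j + 0.3242k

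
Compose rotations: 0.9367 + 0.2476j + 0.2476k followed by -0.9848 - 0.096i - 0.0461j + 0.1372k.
-0.945 - 0.1353i - 0.2632j - 0.1391k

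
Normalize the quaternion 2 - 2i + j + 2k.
0.5547 - 0.5547i + 0.2774j + 0.5547k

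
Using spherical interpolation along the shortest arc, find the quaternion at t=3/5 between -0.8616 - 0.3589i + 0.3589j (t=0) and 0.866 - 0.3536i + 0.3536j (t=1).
-0.9949 + 0.0715i - 0.0715j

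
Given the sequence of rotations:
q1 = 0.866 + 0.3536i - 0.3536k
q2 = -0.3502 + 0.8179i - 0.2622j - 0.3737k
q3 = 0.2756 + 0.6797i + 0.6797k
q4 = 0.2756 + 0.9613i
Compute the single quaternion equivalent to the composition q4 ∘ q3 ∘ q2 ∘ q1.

q2 · q1 = -0.7246 + 0.6772i - 0.07j - 0.1071k
q3 · q2 · q1 = -0.5872 - 0.2583i + 0.5138j - 0.5696k
q4 · q3 · q2 · q1 = 0.0865 - 0.6357i + 0.6892j + 0.3369k
0.0865 - 0.6357i + 0.6892j + 0.3369k


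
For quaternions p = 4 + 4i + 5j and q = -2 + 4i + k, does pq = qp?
No: pq = -24 + 13i - 14j - 16k ≠ -24 + 3i - 6j + 24k = qp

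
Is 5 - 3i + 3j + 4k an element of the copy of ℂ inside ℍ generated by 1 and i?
No. The quaternion 5 - 3i + 3j + 4k has j-coefficient y = 3 and k-coefficient z = 4, not both zero, so it does not lie in the complex subalgebra spanned by 1 and i.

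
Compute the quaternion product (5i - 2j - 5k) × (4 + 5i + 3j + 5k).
6 + 25i - 58j + 5k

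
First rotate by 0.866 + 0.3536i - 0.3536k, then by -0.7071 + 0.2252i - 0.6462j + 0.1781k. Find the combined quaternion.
-0.629 + 0.1735i - 0.417j + 0.6328k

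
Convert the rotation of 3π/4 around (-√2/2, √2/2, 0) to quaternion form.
0.3827 - 0.6533i + 0.6533j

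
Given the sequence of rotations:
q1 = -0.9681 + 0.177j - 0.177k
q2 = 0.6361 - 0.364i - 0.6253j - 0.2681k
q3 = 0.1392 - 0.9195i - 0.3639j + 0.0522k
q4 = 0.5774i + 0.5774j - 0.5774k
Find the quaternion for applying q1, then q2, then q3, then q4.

q2 · q1 = -0.5526 + 0.5105i + 0.6535j + 0.0825k
q3 · q2 · q1 = 0.626 + 0.515i + 0.3946j - 0.4325k
q4 · q3 · q2 · q1 = -0.7749 + 0.3396i + 0.3138j - 0.431k
-0.7749 + 0.3396i + 0.3138j - 0.431k


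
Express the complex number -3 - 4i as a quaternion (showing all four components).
-3 - 4i + 0j + 0k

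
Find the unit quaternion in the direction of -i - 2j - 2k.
-0.3333i - 0.6667j - 0.6667k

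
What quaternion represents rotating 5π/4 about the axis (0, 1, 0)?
-0.3827 + 0.9239j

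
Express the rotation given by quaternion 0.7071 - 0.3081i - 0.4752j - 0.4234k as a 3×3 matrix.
[[0.1898, 0.8916, -0.4111], [-0.306, 0.4516, 0.8381], [0.9329, -0.0333, 0.3585]]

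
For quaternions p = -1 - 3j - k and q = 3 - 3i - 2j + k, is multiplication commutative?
No: pq = -8 - 2i - 4j - 13k ≠ -8 + 8i - 10j + 5k = qp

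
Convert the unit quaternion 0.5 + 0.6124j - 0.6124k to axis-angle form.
axis = (0, √2/2, -√2/2), θ = 2π/3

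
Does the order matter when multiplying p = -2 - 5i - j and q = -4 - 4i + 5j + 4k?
Yes: pq = -7 + 24i + 14j - 37k ≠ -7 + 32i - 26j + 21k = qp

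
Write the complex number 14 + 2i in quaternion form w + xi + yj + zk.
14 + 2i + 0j + 0k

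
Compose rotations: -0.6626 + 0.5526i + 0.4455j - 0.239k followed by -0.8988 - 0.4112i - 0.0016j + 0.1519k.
0.8598 - 0.2915i - 0.4137j - 0.0681k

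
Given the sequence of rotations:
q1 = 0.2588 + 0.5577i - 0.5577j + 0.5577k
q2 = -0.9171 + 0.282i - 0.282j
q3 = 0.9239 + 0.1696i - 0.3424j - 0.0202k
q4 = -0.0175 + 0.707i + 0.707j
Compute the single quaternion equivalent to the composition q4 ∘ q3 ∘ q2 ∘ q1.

q2 · q1 = -0.5519 - 0.5958i + 0.2812j - 0.5115k
q3 · q2 · q1 = -0.3229 - 0.4632i + 0.5476j - 0.6177k
q4 · q3 · q2 · q1 = -0.054 - 0.6569i + 0.1988j + 0.7254k
-0.054 - 0.6569i + 0.1988j + 0.7254k


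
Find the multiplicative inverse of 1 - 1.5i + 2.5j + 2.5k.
0.0635 + 0.0952i - 0.1587j - 0.1587k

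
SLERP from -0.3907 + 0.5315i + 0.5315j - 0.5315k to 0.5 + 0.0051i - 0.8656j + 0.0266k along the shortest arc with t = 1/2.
-0.4878 + 0.2883i + 0.7652j - 0.3057k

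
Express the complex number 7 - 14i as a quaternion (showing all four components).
7 - 14i + 0j + 0k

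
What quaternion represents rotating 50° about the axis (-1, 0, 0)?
0.9063 - 0.4226i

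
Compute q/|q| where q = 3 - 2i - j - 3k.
0.6255 - 0.417i - 0.2085j - 0.6255k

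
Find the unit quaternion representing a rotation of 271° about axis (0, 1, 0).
-0.7133 + 0.7009j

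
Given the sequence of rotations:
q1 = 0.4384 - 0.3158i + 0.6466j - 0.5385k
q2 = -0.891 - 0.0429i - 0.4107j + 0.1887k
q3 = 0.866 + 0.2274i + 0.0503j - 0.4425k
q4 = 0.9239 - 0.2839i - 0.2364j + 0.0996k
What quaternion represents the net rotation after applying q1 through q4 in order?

q2 · q1 = -0.037 + 0.3617i - 0.8389j + 0.4051k
q3 · q2 · q1 = 0.1072 - 0.046i - 0.9805j + 0.1582k
q4 · q3 · q2 · q1 = -0.1616 - 0.0127i - 0.8909j + 0.4243k
-0.1616 - 0.0127i - 0.8909j + 0.4243k


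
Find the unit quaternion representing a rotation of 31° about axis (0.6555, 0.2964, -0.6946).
0.9636 + 0.1752i + 0.0792j - 0.1856k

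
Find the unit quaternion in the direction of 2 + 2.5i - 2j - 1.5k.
0.4924 + 0.6155i - 0.4924j - 0.3693k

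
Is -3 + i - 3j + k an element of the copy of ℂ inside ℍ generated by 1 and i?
No. The quaternion -3 + i - 3j + k has j-coefficient y = -3 and k-coefficient z = 1, not both zero, so it does not lie in the complex subalgebra spanned by 1 and i.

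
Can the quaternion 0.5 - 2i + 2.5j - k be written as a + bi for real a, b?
No. The quaternion 0.5 - 2i + 2.5j - k has j-coefficient y = 2.5 and k-coefficient z = -1, not both zero, so it does not lie in the complex subalgebra spanned by 1 and i.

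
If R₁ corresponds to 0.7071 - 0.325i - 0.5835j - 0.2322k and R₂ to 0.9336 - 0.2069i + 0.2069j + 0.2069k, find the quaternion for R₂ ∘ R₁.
0.7617 - 0.377i - 0.5137j + 0.1175k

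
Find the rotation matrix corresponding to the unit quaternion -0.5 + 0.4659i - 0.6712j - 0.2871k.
[[-0.0659, -0.9125, 0.4037], [-0.3383, 0.401, 0.8513], [-0.9387, -0.0805, -0.3351]]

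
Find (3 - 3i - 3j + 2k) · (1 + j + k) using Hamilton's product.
4 - 8i + 3j + 2k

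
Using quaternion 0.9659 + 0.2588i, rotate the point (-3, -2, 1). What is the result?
(-3, -2.232, -0.134)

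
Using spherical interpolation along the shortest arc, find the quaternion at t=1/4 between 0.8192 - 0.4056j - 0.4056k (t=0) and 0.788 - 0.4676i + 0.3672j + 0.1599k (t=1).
0.9206 - 0.1438i - 0.2229j - 0.2866k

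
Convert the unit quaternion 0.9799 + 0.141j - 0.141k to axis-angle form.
axis = (0, √2/2, -√2/2), θ = 23°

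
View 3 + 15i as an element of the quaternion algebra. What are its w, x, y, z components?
3 + 15i + 0j + 0k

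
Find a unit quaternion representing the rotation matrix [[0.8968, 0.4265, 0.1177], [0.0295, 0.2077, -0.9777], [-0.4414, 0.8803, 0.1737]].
0.7547 + 0.6155i + 0.1852j - 0.1315k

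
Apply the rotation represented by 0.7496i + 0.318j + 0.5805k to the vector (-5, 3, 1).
(1.682, -4.408, -3.57)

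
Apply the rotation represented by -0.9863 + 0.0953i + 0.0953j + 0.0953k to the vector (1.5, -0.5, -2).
(1.682, -1.149, -1.533)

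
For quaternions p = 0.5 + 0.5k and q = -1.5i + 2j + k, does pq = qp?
No: pq = -0.5 - 1.75i + 0.25j + 0.5k ≠ -0.5 + 0.25i + 1.75j + 0.5k = qp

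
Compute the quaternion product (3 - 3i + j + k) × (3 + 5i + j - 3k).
26 + 2i + 2j - 14k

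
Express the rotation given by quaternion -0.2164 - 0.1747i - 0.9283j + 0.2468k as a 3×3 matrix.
[[-0.8453, 0.4312, 0.3155], [0.2175, 0.8171, -0.5338], [-0.488, -0.3826, -0.7845]]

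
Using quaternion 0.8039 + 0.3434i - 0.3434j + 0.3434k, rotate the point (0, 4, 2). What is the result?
(-3.784, 0.537, 2.322)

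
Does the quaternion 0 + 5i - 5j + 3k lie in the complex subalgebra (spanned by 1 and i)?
No. The quaternion 5i - 5j + 3k has j-coefficient y = -5 and k-coefficient z = 3, not both zero, so it does not lie in the complex subalgebra spanned by 1 and i.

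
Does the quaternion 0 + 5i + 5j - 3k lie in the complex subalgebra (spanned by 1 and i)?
No. The quaternion 5i + 5j - 3k has j-coefficient y = 5 and k-coefficient z = -3, not both zero, so it does not lie in the complex subalgebra spanned by 1 and i.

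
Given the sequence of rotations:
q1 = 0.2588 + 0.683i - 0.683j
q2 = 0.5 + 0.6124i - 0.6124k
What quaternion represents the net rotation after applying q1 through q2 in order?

q2 · q1 = -0.2889 + 0.0817i - 0.7598j - 0.5768k
-0.2889 + 0.0817i - 0.7598j - 0.5768k


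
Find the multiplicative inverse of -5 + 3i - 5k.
-0.0847 - 0.0508i + 0.0847k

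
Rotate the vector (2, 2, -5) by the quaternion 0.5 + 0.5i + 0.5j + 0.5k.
(-5, 2, 2)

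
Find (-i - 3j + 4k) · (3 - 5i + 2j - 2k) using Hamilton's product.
9 - 5i - 31j - 5k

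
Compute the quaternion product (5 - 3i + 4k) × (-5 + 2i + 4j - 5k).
1 + 9i + 13j - 57k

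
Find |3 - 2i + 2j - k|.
√18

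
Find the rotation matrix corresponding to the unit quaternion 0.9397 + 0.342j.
[[0.7661, 0, 0.6428], [0, 1, 0], [-0.6428, 0, 0.7661]]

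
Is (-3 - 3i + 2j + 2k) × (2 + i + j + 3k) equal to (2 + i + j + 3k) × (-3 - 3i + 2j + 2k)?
No: pq = -11 - 5i + 12j - 10k ≠ -11 - 13i - 10j = qp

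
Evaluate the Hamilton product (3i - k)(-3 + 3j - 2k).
-2 - 6i + 6j + 12k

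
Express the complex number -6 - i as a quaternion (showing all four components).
-6 - i + 0j + 0k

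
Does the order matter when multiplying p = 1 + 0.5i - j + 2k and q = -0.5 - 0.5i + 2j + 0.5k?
Yes: pq = 0.75 - 5.25i + 1.25j ≠ 0.75 + 3.75i + 3.75j - k = qp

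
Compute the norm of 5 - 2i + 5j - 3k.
√63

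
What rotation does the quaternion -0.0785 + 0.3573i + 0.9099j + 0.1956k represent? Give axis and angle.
axis = (0.3584, 0.9127, 0.1962), θ = 189°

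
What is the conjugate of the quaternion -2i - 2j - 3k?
2i + 2j + 3k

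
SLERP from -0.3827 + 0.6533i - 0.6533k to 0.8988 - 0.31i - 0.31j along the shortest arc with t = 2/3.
-0.808 + 0.4809i + 0.2275j - 0.2534k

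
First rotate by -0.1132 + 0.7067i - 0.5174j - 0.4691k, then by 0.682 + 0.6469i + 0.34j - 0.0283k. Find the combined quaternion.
-0.3717 + 0.2346i - 0.1079j - 0.8917k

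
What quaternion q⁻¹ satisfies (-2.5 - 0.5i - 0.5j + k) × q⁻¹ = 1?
-0.3226 + 0.0645i + 0.0645j - 0.129k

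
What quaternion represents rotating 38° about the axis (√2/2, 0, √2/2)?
0.9455 + 0.2302i + 0.2302k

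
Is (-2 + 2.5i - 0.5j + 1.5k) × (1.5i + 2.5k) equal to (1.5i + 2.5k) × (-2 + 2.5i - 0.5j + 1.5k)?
No: pq = -7.5 - 4.25i - 4j - 4.25k ≠ -7.5 - 1.75i + 4j - 5.75k = qp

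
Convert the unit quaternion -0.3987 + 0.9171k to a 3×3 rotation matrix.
[[-0.6821, 0.7313, 0], [-0.7313, -0.6821, 0], [0, 0, 1]]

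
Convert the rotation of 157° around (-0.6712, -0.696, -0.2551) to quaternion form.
0.1994 - 0.6577i - 0.682j - 0.25k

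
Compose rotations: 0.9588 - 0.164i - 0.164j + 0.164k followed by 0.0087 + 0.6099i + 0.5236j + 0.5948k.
0.0967 + 0.7668i + 0.303j + 0.5576k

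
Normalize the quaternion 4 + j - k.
0.9428 + 0.2357j - 0.2357k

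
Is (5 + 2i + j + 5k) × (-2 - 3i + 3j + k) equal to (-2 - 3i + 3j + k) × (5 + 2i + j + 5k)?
No: pq = -12 - 33i - 4j + 4k ≠ -12 - 5i + 30j - 14k = qp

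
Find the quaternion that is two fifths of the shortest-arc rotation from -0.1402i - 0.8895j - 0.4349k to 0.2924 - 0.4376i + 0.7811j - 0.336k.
-0.138 + 0.111i - 0.9745j - 0.1377k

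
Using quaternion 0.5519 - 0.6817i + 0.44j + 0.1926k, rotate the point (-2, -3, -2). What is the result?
(0.914, -1.058, 3.879)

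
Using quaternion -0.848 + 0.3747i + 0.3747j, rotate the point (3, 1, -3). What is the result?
(4.345, -0.345, -0.044)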